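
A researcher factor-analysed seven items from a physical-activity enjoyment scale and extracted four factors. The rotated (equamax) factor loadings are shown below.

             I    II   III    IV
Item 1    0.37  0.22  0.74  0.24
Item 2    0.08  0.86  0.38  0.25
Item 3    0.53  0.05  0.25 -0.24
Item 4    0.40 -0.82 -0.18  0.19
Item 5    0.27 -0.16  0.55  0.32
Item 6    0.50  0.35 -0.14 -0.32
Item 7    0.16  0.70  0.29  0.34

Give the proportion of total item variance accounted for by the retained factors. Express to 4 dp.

Communalities: 0.7905, 0.9529, 0.4035, 0.9009, 0.5034, 0.4945, 0.7153; Σh² = 4.7610.
Total variance with 7 standardized items is 7, so the solution explains 4.7610/7 = 0.6801.

0.6801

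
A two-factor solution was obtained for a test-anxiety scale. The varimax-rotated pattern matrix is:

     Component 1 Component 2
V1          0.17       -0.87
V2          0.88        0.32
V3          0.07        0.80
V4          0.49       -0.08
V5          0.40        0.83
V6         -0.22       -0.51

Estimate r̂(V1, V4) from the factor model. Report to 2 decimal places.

0.15

r̂ = Σ λ_i·λ_j across factors = (0.17)(0.49) + (-0.87)(-0.08)
  = +0.0833 +0.0696 = 0.1529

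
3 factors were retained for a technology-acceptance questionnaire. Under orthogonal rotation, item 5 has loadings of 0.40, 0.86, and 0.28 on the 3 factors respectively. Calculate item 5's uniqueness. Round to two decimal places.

h² = 0.40² + 0.86² + 0.28² = 0.1600 + 0.7396 + 0.0784 = 0.9780
Uniqueness u² = 1 − h² = 1 − 0.9780 = 0.0220

0.02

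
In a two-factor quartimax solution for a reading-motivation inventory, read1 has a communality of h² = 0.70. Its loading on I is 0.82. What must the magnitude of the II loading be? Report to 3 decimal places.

Under orthogonal rotation h² = Σλ², so λ_II² = h² − (0.6724) = 0.70 − 0.6724 = 0.0276.
|λ| = √0.0276 = 0.1661.

0.166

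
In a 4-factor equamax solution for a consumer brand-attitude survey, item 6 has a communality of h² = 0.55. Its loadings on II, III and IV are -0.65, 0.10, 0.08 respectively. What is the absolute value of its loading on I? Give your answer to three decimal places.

Under orthogonal rotation h² = Σλ², so λ_I² = h² − (0.4389) = 0.55 − 0.4389 = 0.1111.
|λ| = √0.1111 = 0.3333.

0.333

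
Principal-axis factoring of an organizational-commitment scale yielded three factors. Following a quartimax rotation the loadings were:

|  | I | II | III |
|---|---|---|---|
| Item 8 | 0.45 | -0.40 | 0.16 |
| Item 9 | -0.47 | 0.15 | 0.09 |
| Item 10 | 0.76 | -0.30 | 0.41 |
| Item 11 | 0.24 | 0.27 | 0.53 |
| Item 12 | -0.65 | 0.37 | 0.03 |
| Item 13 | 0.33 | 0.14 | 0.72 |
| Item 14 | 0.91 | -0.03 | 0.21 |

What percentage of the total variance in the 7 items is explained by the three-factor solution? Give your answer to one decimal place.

Communalities: 0.3881, 0.2515, 0.8357, 0.4114, 0.5603, 0.6469, 0.8731; Σh² = 3.9670.
Total variance with 7 standardized items is 7, so the solution explains 3.9670/7 = 0.5667 = 56.67%.

56.7%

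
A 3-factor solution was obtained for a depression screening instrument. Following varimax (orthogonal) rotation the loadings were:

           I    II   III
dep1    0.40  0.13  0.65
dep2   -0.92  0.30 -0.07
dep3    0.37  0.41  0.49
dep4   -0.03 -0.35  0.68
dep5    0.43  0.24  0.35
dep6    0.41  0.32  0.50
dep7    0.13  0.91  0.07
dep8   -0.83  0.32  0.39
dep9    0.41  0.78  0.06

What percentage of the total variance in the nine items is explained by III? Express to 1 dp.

18.5%

SS loadings for III = 0.65² + (-0.07)² + 0.49² + 0.68² + 0.35² + 0.50² + 0.07² + 0.39² + 0.06² = 1.6630
With 9 standardized items, total variance = 9. Proportion = 1.6630/9 = 0.1848 → 18.48%.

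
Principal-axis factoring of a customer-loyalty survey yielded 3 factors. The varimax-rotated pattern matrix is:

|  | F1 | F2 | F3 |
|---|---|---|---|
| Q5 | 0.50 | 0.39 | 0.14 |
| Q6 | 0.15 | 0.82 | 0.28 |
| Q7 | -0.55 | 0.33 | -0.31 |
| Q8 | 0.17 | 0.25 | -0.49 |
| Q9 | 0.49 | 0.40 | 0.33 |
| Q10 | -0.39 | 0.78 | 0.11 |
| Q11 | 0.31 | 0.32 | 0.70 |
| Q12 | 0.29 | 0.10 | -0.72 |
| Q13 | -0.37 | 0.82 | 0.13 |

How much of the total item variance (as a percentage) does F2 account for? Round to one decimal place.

SS loadings for F2 = 0.39² + 0.82² + 0.33² + 0.25² + 0.40² + 0.78² + 0.32² + 0.10² + 0.82² = 2.5491
With 9 standardized items, total variance = 9. Proportion = 2.5491/9 = 0.2832 → 28.32%.

28.3%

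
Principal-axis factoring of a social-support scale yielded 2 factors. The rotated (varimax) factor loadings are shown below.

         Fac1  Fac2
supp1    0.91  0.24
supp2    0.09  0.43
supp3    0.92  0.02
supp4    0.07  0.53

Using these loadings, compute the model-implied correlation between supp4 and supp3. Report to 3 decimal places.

r̂ = Σ λ_i·λ_j across factors = (0.07)(0.92) + (0.53)(0.02)
  = +0.0644 +0.0106 = 0.0750

0.075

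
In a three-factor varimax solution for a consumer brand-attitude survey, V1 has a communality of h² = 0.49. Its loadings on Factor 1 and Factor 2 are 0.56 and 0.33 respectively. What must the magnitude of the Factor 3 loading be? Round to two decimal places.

Under orthogonal rotation h² = Σλ², so λ_Factor 3² = h² − (0.4225) = 0.49 − 0.4225 = 0.0675.
|λ| = √0.0675 = 0.2598.

0.26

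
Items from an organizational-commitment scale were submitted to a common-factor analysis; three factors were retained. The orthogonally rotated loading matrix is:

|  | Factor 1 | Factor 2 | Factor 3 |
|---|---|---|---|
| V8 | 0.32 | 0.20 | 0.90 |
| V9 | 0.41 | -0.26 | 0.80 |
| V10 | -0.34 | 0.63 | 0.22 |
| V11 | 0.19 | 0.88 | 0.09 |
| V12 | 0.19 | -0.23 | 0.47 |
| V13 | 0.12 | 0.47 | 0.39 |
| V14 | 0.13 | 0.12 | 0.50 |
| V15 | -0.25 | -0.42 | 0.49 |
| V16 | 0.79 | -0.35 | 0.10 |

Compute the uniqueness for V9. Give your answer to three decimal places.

h² = 0.41² + (-0.26)² + 0.80² = 0.1681 + 0.0676 + 0.6400 = 0.8757
Uniqueness u² = 1 − h² = 1 − 0.8757 = 0.1243

0.124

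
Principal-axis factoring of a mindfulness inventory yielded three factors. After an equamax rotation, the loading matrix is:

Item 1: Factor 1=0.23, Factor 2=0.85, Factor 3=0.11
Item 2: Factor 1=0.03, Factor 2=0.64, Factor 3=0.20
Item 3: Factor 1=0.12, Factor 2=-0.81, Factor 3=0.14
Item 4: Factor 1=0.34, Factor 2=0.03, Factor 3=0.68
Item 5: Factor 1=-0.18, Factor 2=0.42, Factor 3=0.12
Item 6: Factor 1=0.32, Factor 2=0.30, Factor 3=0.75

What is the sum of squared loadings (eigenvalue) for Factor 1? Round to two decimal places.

0.32

SS loadings for Factor 1 = 0.23² + 0.03² + 0.12² + 0.34² + (-0.18)² + 0.32² = 0.0529 + 0.0009 + 0.0144 + 0.1156 + 0.0324 + 0.1024 = 0.3186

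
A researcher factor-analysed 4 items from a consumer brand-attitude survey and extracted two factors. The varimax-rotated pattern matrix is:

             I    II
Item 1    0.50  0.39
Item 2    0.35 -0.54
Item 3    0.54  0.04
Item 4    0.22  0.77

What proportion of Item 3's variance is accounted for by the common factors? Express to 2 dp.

0.29

h² = 0.54² + 0.04² = 0.2916 + 0.0016 = 0.2932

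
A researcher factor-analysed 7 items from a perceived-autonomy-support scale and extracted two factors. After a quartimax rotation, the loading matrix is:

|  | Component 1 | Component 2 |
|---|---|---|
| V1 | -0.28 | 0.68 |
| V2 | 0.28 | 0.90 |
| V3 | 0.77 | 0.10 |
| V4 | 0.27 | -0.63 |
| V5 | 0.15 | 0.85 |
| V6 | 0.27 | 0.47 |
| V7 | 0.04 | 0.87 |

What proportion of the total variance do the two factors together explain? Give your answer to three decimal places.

Communalities: 0.5408, 0.8884, 0.6029, 0.4698, 0.7450, 0.2938, 0.7585; Σh² = 4.2992.
Total variance with 7 standardized items is 7, so the solution explains 4.2992/7 = 0.6142.

0.614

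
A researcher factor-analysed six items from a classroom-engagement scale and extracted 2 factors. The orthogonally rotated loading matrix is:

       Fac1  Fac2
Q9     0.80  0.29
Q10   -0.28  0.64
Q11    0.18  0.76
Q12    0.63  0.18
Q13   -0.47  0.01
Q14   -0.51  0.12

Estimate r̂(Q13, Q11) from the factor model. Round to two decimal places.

-0.08

r̂ = Σ λ_i·λ_j across factors = (-0.47)(0.18) + (0.01)(0.76)
  = -0.0846 +0.0076 = -0.0770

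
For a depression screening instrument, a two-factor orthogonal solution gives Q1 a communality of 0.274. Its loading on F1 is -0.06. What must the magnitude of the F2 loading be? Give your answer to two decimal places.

Under orthogonal rotation h² = Σλ², so λ_F2² = h² − (0.0036) = 0.274 − 0.0036 = 0.2704.
|λ| = √0.2704 = 0.5200.

0.52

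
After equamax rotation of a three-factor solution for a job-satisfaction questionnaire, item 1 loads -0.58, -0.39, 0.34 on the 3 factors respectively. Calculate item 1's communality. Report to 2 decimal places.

0.60

h² = (-0.58)² + (-0.39)² + 0.34² = 0.3364 + 0.1521 + 0.1156 = 0.6041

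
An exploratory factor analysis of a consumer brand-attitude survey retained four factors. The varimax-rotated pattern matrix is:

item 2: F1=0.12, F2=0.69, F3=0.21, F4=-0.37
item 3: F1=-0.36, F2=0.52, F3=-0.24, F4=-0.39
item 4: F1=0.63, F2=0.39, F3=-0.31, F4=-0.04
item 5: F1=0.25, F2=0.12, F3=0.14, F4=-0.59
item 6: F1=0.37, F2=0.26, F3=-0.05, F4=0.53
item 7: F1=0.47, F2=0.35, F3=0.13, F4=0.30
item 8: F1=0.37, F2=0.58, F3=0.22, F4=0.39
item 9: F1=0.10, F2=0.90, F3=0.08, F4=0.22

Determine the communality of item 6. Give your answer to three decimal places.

h² = 0.37² + 0.26² + (-0.05)² + 0.53² = 0.1369 + 0.0676 + 0.0025 + 0.2809 = 0.4879

0.488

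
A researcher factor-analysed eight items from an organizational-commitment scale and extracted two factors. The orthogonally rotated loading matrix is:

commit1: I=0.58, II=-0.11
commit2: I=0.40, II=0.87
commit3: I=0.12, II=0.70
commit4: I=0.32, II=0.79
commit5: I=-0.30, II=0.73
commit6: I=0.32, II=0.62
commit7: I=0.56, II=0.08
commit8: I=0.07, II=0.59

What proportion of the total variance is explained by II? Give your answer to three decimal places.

0.394

SS loadings for II = (-0.11)² + 0.87² + 0.70² + 0.79² + 0.73² + 0.62² + 0.08² + 0.59² = 3.1549
Proportion of variance = 3.1549 / 8 = 0.3944.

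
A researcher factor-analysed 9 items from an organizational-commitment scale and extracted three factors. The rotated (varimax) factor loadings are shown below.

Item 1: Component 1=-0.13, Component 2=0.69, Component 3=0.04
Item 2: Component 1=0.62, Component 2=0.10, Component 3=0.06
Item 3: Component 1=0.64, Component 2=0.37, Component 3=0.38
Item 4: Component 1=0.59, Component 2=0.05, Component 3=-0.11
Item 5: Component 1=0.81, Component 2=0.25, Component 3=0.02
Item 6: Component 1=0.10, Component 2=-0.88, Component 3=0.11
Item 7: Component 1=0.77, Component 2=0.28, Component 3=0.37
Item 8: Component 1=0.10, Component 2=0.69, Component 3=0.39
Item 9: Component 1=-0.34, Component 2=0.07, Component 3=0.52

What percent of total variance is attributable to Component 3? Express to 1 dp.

8.2%

SS loadings for Component 3 = 0.04² + 0.06² + 0.38² + (-0.11)² + 0.02² + 0.11² + 0.37² + 0.39² + 0.52² = 0.7336
With 9 standardized items, total variance = 9. Proportion = 0.7336/9 = 0.0815 → 8.15%.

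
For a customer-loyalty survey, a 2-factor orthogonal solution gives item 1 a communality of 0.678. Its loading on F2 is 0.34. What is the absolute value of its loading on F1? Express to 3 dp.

Under orthogonal rotation h² = Σλ², so λ_F1² = h² − (0.1156) = 0.678 − 0.1156 = 0.5624.
|λ| = √0.5624 = 0.7499.

0.750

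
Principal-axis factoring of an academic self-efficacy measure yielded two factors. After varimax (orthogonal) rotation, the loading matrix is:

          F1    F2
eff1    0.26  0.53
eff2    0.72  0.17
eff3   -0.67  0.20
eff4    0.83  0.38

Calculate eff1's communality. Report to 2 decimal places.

h² = 0.26² + 0.53² = 0.0676 + 0.2809 = 0.3485

0.35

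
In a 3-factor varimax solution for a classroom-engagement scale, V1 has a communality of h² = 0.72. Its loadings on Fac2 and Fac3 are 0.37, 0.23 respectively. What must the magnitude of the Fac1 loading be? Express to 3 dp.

Under orthogonal rotation h² = Σλ², so λ_Fac1² = h² − (0.1898) = 0.72 − 0.1898 = 0.5302.
|λ| = √0.5302 = 0.7281.

0.728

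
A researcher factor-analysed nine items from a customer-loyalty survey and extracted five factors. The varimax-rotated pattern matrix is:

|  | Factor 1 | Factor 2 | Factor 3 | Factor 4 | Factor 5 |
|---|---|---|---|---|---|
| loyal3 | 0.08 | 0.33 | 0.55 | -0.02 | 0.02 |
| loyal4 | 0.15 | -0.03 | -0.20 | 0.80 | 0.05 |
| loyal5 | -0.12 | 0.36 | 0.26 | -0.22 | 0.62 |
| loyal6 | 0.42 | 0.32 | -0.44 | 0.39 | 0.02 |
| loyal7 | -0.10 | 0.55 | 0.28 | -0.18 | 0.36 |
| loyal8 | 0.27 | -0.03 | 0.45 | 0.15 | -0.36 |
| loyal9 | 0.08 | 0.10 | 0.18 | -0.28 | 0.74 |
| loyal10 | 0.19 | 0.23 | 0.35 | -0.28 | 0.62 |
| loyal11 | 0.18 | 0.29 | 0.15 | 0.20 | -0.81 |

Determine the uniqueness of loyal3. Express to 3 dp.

0.581

h² = 0.08² + 0.33² + 0.55² + (-0.02)² + 0.02² = 0.0064 + 0.1089 + 0.3025 + 0.0004 + 0.0004 = 0.4186
Uniqueness u² = 1 − h² = 1 − 0.4186 = 0.5814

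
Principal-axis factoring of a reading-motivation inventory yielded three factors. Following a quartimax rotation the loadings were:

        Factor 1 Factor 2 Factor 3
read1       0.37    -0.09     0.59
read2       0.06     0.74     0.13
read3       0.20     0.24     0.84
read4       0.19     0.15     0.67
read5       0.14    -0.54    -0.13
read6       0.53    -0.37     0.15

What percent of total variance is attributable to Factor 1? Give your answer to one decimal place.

8.6%

SS loadings for Factor 1 = 0.37² + 0.06² + 0.20² + 0.19² + 0.14² + 0.53² = 0.5171
With 6 standardized items, total variance = 6. Proportion = 0.5171/6 = 0.0862 → 8.62%.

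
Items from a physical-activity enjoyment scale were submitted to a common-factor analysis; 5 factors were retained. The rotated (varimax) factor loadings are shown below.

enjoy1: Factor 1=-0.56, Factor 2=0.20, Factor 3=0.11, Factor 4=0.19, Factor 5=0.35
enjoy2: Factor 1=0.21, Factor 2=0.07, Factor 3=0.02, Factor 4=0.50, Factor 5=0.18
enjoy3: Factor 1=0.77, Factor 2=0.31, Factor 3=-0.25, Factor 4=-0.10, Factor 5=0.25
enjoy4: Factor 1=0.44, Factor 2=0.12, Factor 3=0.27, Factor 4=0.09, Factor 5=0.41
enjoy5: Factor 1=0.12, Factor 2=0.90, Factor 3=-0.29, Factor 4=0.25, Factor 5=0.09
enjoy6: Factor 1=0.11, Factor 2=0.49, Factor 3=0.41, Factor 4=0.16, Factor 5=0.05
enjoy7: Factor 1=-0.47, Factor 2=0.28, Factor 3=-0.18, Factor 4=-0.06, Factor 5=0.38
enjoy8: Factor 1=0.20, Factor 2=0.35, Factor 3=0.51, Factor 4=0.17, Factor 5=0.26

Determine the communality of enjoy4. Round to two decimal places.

0.46

h² = 0.44² + 0.12² + 0.27² + 0.09² + 0.41² = 0.1936 + 0.0144 + 0.0729 + 0.0081 + 0.1681 = 0.4571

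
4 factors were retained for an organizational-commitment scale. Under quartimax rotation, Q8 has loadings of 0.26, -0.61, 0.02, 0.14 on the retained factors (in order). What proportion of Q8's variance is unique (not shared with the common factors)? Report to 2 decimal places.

0.54

h² = 0.26² + (-0.61)² + 0.02² + 0.14² = 0.0676 + 0.3721 + 0.0004 + 0.0196 = 0.4597
Uniqueness u² = 1 − h² = 1 − 0.4597 = 0.5403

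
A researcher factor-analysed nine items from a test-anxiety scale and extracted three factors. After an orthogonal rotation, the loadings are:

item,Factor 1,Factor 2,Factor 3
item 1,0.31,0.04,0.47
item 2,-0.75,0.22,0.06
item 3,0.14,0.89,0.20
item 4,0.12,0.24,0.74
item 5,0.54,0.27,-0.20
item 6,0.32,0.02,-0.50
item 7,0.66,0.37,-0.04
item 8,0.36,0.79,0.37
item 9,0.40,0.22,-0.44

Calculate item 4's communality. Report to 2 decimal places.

h² = 0.12² + 0.24² + 0.74² = 0.0144 + 0.0576 + 0.5476 = 0.6196

0.62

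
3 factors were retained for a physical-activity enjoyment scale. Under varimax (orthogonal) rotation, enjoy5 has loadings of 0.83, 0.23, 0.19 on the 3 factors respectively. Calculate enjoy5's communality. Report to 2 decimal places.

h² = 0.83² + 0.23² + 0.19² = 0.6889 + 0.0529 + 0.0361 = 0.7779

0.78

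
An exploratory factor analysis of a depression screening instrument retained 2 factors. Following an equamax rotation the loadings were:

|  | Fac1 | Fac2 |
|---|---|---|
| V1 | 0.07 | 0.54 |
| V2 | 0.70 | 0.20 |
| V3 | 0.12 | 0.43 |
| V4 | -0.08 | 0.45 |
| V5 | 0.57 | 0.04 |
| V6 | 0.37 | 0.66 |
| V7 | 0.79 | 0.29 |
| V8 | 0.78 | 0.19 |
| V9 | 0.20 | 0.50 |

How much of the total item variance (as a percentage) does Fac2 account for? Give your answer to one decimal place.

SS loadings for Fac2 = 0.54² + 0.20² + 0.43² + 0.45² + 0.04² + 0.66² + 0.29² + 0.19² + 0.50² = 1.5264
With 9 standardized items, total variance = 9. Proportion = 1.5264/9 = 0.1696 → 16.96%.

17.0%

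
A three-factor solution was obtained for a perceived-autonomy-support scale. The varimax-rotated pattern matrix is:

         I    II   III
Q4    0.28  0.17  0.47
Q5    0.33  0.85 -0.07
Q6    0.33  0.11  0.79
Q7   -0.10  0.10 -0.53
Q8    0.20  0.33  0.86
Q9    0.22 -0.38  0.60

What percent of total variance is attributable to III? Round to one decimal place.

SS loadings for III = 0.47² + (-0.07)² + 0.79² + (-0.53)² + 0.86² + 0.60² = 2.2304
With 6 standardized items, total variance = 6. Proportion = 2.2304/6 = 0.3717 → 37.17%.

37.2%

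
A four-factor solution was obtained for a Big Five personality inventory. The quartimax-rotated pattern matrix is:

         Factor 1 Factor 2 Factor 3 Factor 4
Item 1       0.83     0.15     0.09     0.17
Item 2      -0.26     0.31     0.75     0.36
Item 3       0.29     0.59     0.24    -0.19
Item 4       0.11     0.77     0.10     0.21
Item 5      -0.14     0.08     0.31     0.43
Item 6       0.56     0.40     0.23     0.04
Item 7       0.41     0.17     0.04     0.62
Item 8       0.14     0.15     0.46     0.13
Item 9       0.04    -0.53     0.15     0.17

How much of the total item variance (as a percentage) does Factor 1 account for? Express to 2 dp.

15.28%

SS loadings for Factor 1 = 0.83² + (-0.26)² + 0.29² + 0.11² + (-0.14)² + 0.56² + 0.41² + 0.14² + 0.04² = 1.3752
With 9 standardized items, total variance = 9. Proportion = 1.3752/9 = 0.1528 → 15.28%.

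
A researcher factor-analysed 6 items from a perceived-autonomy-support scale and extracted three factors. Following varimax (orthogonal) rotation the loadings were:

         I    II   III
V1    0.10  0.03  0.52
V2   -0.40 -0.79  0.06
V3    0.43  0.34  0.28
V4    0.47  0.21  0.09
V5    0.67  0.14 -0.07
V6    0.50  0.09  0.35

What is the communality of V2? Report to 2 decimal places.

0.79

h² = (-0.40)² + (-0.79)² + 0.06² = 0.1600 + 0.6241 + 0.0036 = 0.7877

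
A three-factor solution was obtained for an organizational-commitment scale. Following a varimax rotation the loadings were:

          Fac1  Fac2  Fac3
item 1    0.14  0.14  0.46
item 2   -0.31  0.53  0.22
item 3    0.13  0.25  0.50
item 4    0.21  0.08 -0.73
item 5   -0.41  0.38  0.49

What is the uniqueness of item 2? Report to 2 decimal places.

0.57

h² = (-0.31)² + 0.53² + 0.22² = 0.0961 + 0.2809 + 0.0484 = 0.4254
Uniqueness u² = 1 − h² = 1 − 0.4254 = 0.5746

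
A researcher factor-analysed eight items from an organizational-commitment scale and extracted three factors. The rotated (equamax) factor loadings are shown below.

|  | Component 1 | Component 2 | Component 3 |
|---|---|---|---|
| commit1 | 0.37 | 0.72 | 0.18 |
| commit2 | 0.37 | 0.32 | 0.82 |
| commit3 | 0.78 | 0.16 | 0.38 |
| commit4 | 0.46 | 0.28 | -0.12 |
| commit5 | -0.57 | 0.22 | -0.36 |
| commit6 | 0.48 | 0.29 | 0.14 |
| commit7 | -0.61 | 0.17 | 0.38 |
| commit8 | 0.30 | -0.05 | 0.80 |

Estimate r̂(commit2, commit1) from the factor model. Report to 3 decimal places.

r̂ = Σ λ_i·λ_j across factors = (0.37)(0.37) + (0.32)(0.72) + (0.82)(0.18)
  = +0.1369 +0.2304 +0.1476 = 0.5149

0.515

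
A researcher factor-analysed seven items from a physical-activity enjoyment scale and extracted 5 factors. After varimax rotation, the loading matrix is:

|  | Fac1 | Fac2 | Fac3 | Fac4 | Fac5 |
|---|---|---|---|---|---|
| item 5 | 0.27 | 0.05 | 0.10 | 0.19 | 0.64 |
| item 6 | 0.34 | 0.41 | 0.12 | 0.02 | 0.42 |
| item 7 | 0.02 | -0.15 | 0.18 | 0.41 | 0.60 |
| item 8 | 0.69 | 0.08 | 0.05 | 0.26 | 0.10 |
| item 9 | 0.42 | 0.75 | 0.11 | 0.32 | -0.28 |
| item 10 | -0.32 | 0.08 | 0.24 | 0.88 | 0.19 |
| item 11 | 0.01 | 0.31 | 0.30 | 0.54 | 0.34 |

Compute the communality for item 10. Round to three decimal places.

0.977

h² = (-0.32)² + 0.08² + 0.24² + 0.88² + 0.19² = 0.1024 + 0.0064 + 0.0576 + 0.7744 + 0.0361 = 0.9769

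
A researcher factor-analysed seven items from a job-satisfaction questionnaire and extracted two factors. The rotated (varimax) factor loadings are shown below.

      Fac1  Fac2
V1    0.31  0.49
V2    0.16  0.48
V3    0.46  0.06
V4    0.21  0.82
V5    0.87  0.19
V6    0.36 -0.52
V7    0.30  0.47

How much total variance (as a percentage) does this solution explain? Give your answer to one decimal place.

Communalities: 0.3362, 0.2560, 0.2152, 0.7165, 0.7930, 0.4000, 0.3109; Σh² = 3.0278.
Total variance with 7 standardized items is 7, so the solution explains 3.0278/7 = 0.4325 = 43.25%.

43.3%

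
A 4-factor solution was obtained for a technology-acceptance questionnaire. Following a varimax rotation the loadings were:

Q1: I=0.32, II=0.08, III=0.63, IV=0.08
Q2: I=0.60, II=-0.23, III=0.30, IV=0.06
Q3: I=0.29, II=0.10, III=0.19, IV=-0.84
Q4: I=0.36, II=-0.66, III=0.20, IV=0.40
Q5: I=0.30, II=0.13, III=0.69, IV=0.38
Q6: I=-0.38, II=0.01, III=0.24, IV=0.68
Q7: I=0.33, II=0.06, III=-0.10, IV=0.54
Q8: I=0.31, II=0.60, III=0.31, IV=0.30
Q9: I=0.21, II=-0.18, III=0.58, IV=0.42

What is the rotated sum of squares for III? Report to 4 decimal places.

SS loadings for III = 0.63² + 0.30² + 0.19² + 0.20² + 0.69² + 0.24² + (-0.10)² + 0.31² + 0.58² = 0.3969 + 0.0900 + 0.0361 + 0.0400 + 0.4761 + 0.0576 + 0.0100 + 0.0961 + 0.3364 = 1.5392

1.5392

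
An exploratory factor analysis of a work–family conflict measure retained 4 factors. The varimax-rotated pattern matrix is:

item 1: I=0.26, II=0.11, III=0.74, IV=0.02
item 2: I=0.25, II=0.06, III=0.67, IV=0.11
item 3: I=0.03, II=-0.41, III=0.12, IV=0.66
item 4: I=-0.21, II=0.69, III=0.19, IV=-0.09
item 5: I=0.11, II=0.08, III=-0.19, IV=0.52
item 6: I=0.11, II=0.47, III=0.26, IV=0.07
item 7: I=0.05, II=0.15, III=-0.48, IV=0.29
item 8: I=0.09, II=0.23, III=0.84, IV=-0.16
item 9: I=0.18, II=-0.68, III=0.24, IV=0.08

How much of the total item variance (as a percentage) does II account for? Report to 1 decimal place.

SS loadings for II = 0.11² + 0.06² + (-0.41)² + 0.69² + 0.08² + 0.47² + 0.15² + 0.23² + (-0.68)² = 1.4250
With 9 standardized items, total variance = 9. Proportion = 1.4250/9 = 0.1583 → 15.83%.

15.8%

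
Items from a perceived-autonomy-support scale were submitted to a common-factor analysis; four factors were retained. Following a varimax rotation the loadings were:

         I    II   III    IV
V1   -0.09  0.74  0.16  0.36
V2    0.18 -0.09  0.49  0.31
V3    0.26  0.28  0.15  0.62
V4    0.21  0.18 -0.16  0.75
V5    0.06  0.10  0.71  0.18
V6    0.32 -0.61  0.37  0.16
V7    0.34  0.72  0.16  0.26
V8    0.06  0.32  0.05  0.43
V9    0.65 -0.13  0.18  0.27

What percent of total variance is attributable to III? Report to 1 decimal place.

SS loadings for III = 0.16² + 0.49² + 0.15² + (-0.16)² + 0.71² + 0.37² + 0.16² + 0.05² + 0.18² = 1.0153
With 9 standardized items, total variance = 9. Proportion = 1.0153/9 = 0.1128 → 11.28%.

11.3%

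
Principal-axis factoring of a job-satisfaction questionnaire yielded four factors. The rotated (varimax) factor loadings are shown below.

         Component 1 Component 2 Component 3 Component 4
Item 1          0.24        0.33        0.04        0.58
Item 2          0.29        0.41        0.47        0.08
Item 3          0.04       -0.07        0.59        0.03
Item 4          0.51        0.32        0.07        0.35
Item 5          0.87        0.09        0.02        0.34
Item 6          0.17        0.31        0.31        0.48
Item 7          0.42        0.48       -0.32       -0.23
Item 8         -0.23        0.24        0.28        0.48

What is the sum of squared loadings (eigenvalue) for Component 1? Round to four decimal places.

SS loadings for Component 1 = 0.24² + 0.29² + 0.04² + 0.51² + 0.87² + 0.17² + 0.42² + (-0.23)² = 0.0576 + 0.0841 + 0.0016 + 0.2601 + 0.7569 + 0.0289 + 0.1764 + 0.0529 = 1.4185

1.4185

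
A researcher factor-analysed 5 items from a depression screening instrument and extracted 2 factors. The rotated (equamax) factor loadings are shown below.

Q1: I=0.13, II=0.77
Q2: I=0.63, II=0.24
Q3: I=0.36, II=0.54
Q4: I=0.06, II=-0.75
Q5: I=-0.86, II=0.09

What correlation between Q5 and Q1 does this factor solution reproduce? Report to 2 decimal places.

-0.04

r̂ = Σ λ_i·λ_j across factors = (-0.86)(0.13) + (0.09)(0.77)
  = -0.1118 +0.0693 = -0.0425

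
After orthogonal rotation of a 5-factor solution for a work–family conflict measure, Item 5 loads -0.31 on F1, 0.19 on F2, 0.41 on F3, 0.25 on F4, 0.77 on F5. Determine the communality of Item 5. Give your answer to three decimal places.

0.956

h² = (-0.31)² + 0.19² + 0.41² + 0.25² + 0.77² = 0.0961 + 0.0361 + 0.1681 + 0.0625 + 0.5929 = 0.9557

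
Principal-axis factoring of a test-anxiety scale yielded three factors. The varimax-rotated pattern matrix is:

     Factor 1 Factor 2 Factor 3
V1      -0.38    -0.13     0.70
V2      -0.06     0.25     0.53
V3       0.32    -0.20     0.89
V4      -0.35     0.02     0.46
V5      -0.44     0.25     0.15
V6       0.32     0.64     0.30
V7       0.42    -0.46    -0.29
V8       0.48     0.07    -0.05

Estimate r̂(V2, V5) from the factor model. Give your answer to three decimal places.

r̂ = Σ λ_i·λ_j across factors = (-0.06)(-0.44) + (0.25)(0.25) + (0.53)(0.15)
  = +0.0264 +0.0625 +0.0795 = 0.1684

0.168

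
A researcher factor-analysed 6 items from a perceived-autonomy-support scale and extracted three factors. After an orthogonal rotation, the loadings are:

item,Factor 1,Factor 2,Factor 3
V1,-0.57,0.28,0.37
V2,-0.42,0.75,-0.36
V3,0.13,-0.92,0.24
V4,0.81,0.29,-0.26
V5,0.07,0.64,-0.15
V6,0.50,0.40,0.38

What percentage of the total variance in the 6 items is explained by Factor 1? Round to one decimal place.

SS loadings for Factor 1 = (-0.57)² + (-0.42)² + 0.13² + 0.81² + 0.07² + 0.50² = 1.4292
With 6 standardized items, total variance = 6. Proportion = 1.4292/6 = 0.2382 → 23.82%.

23.8%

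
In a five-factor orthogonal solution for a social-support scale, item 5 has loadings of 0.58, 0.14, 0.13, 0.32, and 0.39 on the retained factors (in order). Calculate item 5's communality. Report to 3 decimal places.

0.627

h² = 0.58² + 0.14² + 0.13² + 0.32² + 0.39² = 0.3364 + 0.0196 + 0.0169 + 0.1024 + 0.1521 = 0.6274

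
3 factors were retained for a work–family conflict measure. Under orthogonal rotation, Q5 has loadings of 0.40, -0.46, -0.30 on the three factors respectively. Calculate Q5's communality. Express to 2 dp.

0.46

h² = 0.40² + (-0.46)² + (-0.30)² = 0.1600 + 0.2116 + 0.0900 = 0.4616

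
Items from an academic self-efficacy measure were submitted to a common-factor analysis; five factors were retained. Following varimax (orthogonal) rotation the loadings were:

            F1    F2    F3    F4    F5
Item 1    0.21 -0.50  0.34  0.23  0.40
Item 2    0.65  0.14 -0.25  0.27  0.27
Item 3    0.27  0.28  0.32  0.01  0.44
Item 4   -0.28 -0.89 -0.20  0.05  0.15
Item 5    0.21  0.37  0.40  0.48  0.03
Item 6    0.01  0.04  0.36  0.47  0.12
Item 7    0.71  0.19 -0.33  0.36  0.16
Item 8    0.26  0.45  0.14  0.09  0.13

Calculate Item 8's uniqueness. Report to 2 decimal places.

0.69

h² = 0.26² + 0.45² + 0.14² + 0.09² + 0.13² = 0.0676 + 0.2025 + 0.0196 + 0.0081 + 0.0169 = 0.3147
Uniqueness u² = 1 − h² = 1 − 0.3147 = 0.6853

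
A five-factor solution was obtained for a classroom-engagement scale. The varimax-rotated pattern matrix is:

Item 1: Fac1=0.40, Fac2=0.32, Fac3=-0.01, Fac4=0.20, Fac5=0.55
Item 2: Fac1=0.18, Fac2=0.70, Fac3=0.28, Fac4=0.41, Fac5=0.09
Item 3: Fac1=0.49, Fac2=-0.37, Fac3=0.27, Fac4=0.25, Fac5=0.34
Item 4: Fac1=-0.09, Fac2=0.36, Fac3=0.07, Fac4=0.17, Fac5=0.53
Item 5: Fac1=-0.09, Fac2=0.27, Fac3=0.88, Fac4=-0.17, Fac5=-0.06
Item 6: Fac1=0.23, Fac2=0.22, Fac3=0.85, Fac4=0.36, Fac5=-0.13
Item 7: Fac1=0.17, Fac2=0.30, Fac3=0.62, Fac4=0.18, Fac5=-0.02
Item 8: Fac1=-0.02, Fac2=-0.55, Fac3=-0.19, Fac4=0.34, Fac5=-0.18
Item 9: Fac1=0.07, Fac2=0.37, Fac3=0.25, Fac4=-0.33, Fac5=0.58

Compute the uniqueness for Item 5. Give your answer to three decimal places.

h² = (-0.09)² + 0.27² + 0.88² + (-0.17)² + (-0.06)² = 0.0081 + 0.0729 + 0.7744 + 0.0289 + 0.0036 = 0.8879
Uniqueness u² = 1 − h² = 1 − 0.8879 = 0.1121

0.112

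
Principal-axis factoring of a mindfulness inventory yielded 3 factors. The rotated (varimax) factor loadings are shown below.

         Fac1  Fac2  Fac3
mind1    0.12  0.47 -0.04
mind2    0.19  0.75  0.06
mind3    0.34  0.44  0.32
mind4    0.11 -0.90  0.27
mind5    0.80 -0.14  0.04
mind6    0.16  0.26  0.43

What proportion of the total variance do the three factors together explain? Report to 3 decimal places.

0.514

Communalities: 0.2369, 0.6022, 0.4116, 0.8950, 0.6612, 0.2781; Σh² = 3.0850.
Total variance with 6 standardized items is 6, so the solution explains 3.0850/6 = 0.5142.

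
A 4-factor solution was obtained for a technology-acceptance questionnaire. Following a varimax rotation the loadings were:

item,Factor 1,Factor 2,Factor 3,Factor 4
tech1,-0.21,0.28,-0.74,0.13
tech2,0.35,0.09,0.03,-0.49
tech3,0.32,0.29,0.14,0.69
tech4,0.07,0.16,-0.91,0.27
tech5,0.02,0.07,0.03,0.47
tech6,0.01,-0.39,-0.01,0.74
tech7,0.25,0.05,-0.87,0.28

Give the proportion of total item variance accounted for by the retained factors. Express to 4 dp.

SS loadings by factor: 0.3369, 0.3557, 2.1541, 1.6529; total = 4.4996.
Total variance with 7 standardized items is 7, so the solution explains 4.4996/7 = 0.6428.

0.6428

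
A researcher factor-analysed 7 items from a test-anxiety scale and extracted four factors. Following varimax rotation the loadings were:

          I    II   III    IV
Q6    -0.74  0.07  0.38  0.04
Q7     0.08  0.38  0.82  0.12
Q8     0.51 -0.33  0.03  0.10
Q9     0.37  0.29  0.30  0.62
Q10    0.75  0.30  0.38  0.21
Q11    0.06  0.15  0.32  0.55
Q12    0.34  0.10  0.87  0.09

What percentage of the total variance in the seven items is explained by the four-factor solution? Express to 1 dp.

68.2%

Communalities: 0.6985, 0.8376, 0.3799, 0.6954, 0.8410, 0.4310, 0.8906; Σh² = 4.7740.
Total variance with 7 standardized items is 7, so the solution explains 4.7740/7 = 0.6820 = 68.20%.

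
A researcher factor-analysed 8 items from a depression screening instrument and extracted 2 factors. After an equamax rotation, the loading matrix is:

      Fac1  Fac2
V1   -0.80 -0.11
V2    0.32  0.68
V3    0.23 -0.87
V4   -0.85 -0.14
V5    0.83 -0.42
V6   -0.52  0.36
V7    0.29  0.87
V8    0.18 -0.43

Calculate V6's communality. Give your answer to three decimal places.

0.400

h² = (-0.52)² + 0.36² = 0.2704 + 0.1296 = 0.4000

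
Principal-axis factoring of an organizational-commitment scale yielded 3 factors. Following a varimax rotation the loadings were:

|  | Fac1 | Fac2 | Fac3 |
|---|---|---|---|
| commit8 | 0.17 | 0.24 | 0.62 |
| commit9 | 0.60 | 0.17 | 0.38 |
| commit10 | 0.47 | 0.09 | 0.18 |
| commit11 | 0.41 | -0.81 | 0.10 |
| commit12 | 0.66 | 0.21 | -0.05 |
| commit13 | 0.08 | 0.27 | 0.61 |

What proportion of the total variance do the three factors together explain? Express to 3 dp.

SS loadings by factor: 1.2199, 0.8677, 0.9458; total = 3.0334.
Total variance with 6 standardized items is 6, so the solution explains 3.0334/6 = 0.5056.

0.506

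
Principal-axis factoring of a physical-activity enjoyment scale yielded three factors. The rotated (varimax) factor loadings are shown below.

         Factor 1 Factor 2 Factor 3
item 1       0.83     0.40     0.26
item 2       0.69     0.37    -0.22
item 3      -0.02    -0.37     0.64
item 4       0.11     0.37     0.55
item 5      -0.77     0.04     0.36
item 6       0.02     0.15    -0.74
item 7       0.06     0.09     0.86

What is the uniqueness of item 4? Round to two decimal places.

h² = 0.11² + 0.37² + 0.55² = 0.0121 + 0.1369 + 0.3025 = 0.4515
Uniqueness u² = 1 − h² = 1 − 0.4515 = 0.5485

0.55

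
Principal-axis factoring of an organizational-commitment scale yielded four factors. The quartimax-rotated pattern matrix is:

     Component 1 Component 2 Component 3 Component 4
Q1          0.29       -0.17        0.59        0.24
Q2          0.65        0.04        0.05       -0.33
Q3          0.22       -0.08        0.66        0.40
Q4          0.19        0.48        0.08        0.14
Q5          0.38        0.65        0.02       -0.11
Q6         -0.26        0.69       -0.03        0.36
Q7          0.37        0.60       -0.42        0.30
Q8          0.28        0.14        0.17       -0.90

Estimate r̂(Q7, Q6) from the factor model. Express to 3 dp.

r̂ = Σ λ_i·λ_j across factors = (0.37)(-0.26) + (0.60)(0.69) + (-0.42)(-0.03) + (0.30)(0.36)
  = -0.0962 +0.4140 +0.0126 +0.1080 = 0.4384

0.438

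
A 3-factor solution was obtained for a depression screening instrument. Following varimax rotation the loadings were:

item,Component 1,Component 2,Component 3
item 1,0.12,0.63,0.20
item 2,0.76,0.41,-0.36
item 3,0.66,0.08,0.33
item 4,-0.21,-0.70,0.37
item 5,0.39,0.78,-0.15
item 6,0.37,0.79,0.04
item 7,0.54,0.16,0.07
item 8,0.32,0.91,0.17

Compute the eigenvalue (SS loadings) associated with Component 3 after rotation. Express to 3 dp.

0.473

SS loadings for Component 3 = 0.20² + (-0.36)² + 0.33² + 0.37² + (-0.15)² + 0.04² + 0.07² + 0.17² = 0.0400 + 0.1296 + 0.1089 + 0.1369 + 0.0225 + 0.0016 + 0.0049 + 0.0289 = 0.4733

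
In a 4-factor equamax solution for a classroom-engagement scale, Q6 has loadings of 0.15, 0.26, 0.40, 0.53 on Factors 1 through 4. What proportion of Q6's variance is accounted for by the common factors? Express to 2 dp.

0.53

h² = 0.15² + 0.26² + 0.40² + 0.53² = 0.0225 + 0.0676 + 0.1600 + 0.2809 = 0.5310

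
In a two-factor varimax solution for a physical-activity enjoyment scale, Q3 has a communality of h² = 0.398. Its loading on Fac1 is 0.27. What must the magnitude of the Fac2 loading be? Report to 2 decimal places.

Under orthogonal rotation h² = Σλ², so λ_Fac2² = h² − (0.0729) = 0.398 − 0.0729 = 0.3251.
|λ| = √0.3251 = 0.5702.

0.57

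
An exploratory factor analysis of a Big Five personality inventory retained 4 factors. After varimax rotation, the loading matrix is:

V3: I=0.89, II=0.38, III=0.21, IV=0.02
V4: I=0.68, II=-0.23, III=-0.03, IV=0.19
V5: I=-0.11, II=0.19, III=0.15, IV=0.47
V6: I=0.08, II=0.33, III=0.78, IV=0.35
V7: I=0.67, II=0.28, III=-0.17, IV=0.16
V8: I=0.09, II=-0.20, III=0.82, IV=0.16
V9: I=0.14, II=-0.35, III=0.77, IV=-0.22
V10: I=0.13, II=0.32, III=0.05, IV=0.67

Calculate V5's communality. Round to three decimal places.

0.292

h² = (-0.11)² + 0.19² + 0.15² + 0.47² = 0.0121 + 0.0361 + 0.0225 + 0.2209 = 0.2916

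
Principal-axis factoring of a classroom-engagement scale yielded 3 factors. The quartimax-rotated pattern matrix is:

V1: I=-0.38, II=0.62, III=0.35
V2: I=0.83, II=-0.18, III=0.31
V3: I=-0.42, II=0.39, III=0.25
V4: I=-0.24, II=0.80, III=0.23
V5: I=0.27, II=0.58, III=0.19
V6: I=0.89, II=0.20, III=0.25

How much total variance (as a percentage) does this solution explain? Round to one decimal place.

Communalities: 0.6513, 0.8174, 0.3910, 0.7505, 0.4454, 0.8946; Σh² = 3.9502.
Total variance with 6 standardized items is 6, so the solution explains 3.9502/6 = 0.6584 = 65.84%.

65.8%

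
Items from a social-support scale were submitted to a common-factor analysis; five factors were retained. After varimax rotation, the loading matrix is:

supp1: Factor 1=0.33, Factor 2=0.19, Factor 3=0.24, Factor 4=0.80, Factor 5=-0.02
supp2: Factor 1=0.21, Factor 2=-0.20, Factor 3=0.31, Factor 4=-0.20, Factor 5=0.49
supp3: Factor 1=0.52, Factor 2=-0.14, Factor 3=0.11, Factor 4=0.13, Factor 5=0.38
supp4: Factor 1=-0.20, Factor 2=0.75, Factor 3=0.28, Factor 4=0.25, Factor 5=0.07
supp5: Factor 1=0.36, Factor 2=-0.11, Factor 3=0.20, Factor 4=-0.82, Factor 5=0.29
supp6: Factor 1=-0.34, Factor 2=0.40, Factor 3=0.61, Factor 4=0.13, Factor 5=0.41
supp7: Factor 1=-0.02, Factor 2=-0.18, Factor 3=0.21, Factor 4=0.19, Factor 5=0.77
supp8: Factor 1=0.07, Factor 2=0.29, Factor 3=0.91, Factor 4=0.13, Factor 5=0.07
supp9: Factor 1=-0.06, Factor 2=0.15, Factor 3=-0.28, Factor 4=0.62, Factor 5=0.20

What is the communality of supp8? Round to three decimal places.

0.939

h² = 0.07² + 0.29² + 0.91² + 0.13² + 0.07² = 0.0049 + 0.0841 + 0.8281 + 0.0169 + 0.0049 = 0.9389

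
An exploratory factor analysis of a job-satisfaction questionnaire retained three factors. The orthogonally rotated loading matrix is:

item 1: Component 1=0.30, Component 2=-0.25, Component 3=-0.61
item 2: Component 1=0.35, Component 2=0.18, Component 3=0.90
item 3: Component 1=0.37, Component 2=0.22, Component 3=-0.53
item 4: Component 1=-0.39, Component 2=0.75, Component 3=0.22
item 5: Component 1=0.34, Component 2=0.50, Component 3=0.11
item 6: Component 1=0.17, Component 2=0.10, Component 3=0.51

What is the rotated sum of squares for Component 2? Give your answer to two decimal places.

0.97

SS loadings for Component 2 = (-0.25)² + 0.18² + 0.22² + 0.75² + 0.50² + 0.10² = 0.0625 + 0.0324 + 0.0484 + 0.5625 + 0.2500 + 0.0100 = 0.9658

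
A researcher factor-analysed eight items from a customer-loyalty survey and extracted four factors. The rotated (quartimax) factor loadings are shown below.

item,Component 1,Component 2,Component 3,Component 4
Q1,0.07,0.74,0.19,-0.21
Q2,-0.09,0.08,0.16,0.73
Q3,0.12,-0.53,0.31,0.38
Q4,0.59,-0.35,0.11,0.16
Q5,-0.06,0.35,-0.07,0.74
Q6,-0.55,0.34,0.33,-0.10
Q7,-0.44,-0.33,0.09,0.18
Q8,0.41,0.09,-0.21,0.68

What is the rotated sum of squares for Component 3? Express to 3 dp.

SS loadings for Component 3 = 0.19² + 0.16² + 0.31² + 0.11² + (-0.07)² + 0.33² + 0.09² + (-0.21)² = 0.0361 + 0.0256 + 0.0961 + 0.0121 + 0.0049 + 0.1089 + 0.0081 + 0.0441 = 0.3359

0.336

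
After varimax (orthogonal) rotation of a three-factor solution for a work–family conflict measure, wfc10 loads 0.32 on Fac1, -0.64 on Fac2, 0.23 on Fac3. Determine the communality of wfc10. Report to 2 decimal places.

0.56

h² = 0.32² + (-0.64)² + 0.23² = 0.1024 + 0.4096 + 0.0529 = 0.5649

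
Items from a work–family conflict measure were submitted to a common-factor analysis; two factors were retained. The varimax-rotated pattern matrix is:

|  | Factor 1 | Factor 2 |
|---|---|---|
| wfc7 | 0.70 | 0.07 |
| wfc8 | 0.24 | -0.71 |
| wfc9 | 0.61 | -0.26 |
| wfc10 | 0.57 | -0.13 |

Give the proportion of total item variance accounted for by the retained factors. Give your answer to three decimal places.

SS loadings by factor: 1.2446, 0.5935; total = 1.8381.
Total variance with 4 standardized items is 4, so the solution explains 1.8381/4 = 0.4595.

0.460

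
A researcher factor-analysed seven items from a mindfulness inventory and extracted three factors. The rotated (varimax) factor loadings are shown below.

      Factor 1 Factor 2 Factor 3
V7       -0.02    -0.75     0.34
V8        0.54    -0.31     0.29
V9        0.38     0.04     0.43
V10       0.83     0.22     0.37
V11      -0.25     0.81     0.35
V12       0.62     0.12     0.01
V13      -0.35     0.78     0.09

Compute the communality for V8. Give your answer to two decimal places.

0.47

h² = 0.54² + (-0.31)² + 0.29² = 0.2916 + 0.0961 + 0.0841 = 0.4718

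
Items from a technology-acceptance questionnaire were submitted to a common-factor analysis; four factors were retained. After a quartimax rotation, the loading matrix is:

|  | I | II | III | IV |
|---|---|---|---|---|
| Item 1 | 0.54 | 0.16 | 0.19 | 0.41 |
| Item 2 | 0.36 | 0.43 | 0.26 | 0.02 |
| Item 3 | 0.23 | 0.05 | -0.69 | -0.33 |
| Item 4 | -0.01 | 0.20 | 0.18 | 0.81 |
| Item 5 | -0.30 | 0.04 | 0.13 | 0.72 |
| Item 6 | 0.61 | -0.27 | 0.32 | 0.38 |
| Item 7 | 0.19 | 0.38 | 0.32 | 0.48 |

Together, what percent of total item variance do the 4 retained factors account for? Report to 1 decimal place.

SS loadings by factor: 0.9724, 0.4719, 0.8339, 1.8267; total = 4.1049.
Total variance with 7 standardized items is 7, so the solution explains 4.1049/7 = 0.5864 = 58.64%.

58.6%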